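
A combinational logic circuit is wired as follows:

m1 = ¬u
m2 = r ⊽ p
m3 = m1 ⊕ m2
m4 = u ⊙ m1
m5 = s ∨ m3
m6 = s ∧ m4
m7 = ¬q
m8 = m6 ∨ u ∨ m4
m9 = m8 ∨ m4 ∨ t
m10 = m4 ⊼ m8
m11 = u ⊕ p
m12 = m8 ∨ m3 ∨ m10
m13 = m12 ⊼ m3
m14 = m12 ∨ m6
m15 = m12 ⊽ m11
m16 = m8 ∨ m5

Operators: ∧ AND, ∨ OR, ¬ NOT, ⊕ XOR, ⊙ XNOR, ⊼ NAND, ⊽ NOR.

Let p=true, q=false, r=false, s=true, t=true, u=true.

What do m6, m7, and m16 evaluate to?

m1 = NOT u = NOT true = false
m2 = r NOR p = false NOR true = false
m3 = m1 XOR m2 = false XOR false = false
m4 = u XNOR m1 = true XNOR false = false
m5 = s OR m3 = true OR false = true
m6 = s AND m4 = true AND false = false
m7 = NOT q = NOT false = true
m8 = m6 OR u OR m4 = false OR true OR false = true
m16 = m8 OR m5 = true OR true = true

m6 = false  m7 = true  m16 = true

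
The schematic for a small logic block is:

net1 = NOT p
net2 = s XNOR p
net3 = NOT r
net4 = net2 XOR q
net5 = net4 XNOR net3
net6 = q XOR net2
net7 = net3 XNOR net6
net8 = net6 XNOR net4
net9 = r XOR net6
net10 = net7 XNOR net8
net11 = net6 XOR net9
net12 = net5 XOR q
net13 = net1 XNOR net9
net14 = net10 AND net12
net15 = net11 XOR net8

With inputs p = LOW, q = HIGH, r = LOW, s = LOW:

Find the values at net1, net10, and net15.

net1 = HIGH  net10 = LOW  net15 = HIGH

net1 = NOT p = NOT LOW = HIGH
net2 = s XNOR p = LOW XNOR LOW = HIGH
net3 = NOT r = NOT LOW = HIGH
net4 = net2 XOR q = HIGH XOR HIGH = LOW
net6 = q XOR net2 = HIGH XOR HIGH = LOW
net7 = net3 XNOR net6 = HIGH XNOR LOW = LOW
net8 = net6 XNOR net4 = LOW XNOR LOW = HIGH
net9 = r XOR net6 = LOW XOR LOW = LOW
net10 = net7 XNOR net8 = LOW XNOR HIGH = LOW
net11 = net6 XOR net9 = LOW XOR LOW = LOW
net15 = net11 XOR net8 = LOW XOR HIGH = HIGH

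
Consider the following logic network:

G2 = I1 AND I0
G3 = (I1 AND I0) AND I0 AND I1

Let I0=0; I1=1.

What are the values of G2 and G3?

G2 = 0  G3 = 0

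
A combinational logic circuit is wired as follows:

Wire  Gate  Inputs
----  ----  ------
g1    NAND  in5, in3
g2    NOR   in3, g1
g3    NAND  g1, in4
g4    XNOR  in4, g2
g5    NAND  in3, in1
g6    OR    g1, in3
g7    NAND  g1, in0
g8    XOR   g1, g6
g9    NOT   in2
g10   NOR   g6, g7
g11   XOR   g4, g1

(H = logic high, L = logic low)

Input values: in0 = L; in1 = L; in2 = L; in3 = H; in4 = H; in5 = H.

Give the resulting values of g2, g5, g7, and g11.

g1 = in5 NAND in3 = H NAND H = L
g2 = in3 NOR g1 = H NOR L = L
g4 = in4 XNOR g2 = H XNOR L = L
g5 = in3 NAND in1 = H NAND L = H
g7 = g1 NAND in0 = L NAND L = H
g11 = g4 XOR g1 = L XOR L = L

g2 = L  g5 = H  g7 = H  g11 = L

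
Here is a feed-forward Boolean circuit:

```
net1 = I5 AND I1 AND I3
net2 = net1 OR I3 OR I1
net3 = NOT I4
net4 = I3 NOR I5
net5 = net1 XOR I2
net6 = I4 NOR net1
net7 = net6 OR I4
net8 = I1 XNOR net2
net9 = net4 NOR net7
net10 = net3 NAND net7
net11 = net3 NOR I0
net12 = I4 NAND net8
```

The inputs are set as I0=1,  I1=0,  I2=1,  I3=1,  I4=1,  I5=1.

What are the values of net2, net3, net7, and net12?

net1 = I5 AND I1 AND I3 = 1 AND 0 AND 1 = 0
net2 = net1 OR I3 OR I1 = 0 OR 1 OR 0 = 1
net3 = NOT I4 = NOT 1 = 0
net6 = I4 NOR net1 = 1 NOR 0 = 0
net7 = net6 OR I4 = 0 OR 1 = 1
net8 = I1 XNOR net2 = 0 XNOR 1 = 0
net12 = I4 NAND net8 = 1 NAND 0 = 1

net2 = 1, net3 = 0, net7 = 1, net12 = 1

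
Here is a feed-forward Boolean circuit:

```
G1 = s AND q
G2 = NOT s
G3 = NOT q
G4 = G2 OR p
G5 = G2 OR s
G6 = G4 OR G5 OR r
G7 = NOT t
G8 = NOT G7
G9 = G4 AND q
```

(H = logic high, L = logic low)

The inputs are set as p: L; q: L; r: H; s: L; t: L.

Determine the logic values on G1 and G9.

G1 = s AND q = L AND L = L
G2 = NOT s = NOT L = H
G4 = G2 OR p = H OR L = H
G9 = G4 AND q = H AND L = L

G1 = L; G9 = L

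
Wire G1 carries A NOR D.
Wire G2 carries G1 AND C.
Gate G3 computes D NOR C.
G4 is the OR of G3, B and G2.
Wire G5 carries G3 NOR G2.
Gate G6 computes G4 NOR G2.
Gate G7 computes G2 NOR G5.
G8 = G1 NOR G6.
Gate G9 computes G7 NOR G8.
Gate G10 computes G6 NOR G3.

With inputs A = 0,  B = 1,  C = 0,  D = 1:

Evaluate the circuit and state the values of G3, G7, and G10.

G3 = 0, G7 = 0, G10 = 1

G1 = A NOR D = 0 NOR 1 = 0
G2 = G1 AND C = 0 AND 0 = 0
G3 = D NOR C = 1 NOR 0 = 0
G4 = G3 OR B OR G2 = 0 OR 1 OR 0 = 1
G5 = G3 NOR G2 = 0 NOR 0 = 1
G6 = G4 NOR G2 = 1 NOR 0 = 0
G7 = G2 NOR G5 = 0 NOR 1 = 0
G10 = G6 NOR G3 = 0 NOR 0 = 1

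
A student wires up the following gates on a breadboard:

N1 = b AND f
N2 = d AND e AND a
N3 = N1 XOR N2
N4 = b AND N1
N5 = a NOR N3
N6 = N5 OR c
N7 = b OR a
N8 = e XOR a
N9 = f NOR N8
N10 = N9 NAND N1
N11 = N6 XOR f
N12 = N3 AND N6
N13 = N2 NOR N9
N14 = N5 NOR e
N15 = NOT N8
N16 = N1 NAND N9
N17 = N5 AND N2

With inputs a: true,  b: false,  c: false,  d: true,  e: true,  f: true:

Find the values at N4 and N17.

N1 = b AND f = false AND true = false
N2 = d AND e AND a = true AND true AND true = true
N3 = N1 XOR N2 = false XOR true = true
N4 = b AND N1 = false AND false = false
N5 = a NOR N3 = true NOR true = false
N17 = N5 AND N2 = false AND true = false

N4 = false, N17 = false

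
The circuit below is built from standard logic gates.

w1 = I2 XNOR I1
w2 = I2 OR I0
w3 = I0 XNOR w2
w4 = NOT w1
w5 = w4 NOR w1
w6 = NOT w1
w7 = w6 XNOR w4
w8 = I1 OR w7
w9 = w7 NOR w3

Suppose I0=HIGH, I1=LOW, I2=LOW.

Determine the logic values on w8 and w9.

w8 = HIGH  w9 = LOW

w1 = I2 XNOR I1 = LOW XNOR LOW = HIGH
w2 = I2 OR I0 = LOW OR HIGH = HIGH
w3 = I0 XNOR w2 = HIGH XNOR HIGH = HIGH
w4 = NOT w1 = NOT HIGH = LOW
w6 = NOT w1 = NOT HIGH = LOW
w7 = w6 XNOR w4 = LOW XNOR LOW = HIGH
w8 = I1 OR w7 = LOW OR HIGH = HIGH
w9 = w7 NOR w3 = HIGH NOR HIGH = LOW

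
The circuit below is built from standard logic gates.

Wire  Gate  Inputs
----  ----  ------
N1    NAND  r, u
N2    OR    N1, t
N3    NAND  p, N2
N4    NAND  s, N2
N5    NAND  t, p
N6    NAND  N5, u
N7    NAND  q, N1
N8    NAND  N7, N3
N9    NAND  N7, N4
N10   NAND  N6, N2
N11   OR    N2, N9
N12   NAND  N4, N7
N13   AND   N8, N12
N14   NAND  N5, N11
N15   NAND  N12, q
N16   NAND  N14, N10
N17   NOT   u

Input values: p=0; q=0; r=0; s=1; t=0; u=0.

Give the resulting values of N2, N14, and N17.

N1 = r NAND u = 0 NAND 0 = 1
N2 = N1 OR t = 1 OR 0 = 1
N4 = s NAND N2 = 1 NAND 1 = 0
N5 = t NAND p = 0 NAND 0 = 1
N7 = q NAND N1 = 0 NAND 1 = 1
N9 = N7 NAND N4 = 1 NAND 0 = 1
N11 = N2 OR N9 = 1 OR 1 = 1
N14 = N5 NAND N11 = 1 NAND 1 = 0
N17 = NOT u = NOT 0 = 1

N2 = 1; N14 = 0; N17 = 1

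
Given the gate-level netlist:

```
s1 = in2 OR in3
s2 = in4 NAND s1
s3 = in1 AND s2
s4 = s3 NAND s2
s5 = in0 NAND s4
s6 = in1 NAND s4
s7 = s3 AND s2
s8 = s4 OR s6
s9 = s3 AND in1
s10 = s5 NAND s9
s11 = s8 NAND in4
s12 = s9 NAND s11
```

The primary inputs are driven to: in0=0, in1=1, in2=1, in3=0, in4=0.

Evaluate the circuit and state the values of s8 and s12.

s8 = 1  s12 = 0

s1 = in2 OR in3 = 1 OR 0 = 1
s2 = in4 NAND s1 = 0 NAND 1 = 1
s3 = in1 AND s2 = 1 AND 1 = 1
s4 = s3 NAND s2 = 1 NAND 1 = 0
s6 = in1 NAND s4 = 1 NAND 0 = 1
s8 = s4 OR s6 = 0 OR 1 = 1
s9 = s3 AND in1 = 1 AND 1 = 1
s11 = s8 NAND in4 = 1 NAND 0 = 1
s12 = s9 NAND s11 = 1 NAND 1 = 0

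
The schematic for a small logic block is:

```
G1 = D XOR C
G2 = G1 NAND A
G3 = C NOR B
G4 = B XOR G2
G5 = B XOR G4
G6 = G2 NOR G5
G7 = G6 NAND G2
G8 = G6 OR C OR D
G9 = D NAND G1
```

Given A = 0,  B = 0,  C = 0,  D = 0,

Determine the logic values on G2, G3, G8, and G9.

G2 = 1, G3 = 1, G8 = 0, G9 = 1

G1 = D XOR C = 0 XOR 0 = 0
G2 = G1 NAND A = 0 NAND 0 = 1
G3 = C NOR B = 0 NOR 0 = 1
G4 = B XOR G2 = 0 XOR 1 = 1
G5 = B XOR G4 = 0 XOR 1 = 1
G6 = G2 NOR G5 = 1 NOR 1 = 0
G8 = G6 OR C OR D = 0 OR 0 OR 0 = 0
G9 = D NAND G1 = 0 NAND 0 = 1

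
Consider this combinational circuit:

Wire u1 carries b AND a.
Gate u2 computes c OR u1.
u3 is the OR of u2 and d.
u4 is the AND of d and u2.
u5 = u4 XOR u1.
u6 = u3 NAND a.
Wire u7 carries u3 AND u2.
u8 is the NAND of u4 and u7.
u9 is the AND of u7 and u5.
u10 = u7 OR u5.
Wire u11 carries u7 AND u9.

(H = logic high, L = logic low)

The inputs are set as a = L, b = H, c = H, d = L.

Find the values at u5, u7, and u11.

u5 = L  u7 = H  u11 = L

u1 = b AND a = H AND L = L
u2 = c OR u1 = H OR L = H
u3 = u2 OR d = H OR L = H
u4 = d AND u2 = L AND H = L
u5 = u4 XOR u1 = L XOR L = L
u7 = u3 AND u2 = H AND H = H
u9 = u7 AND u5 = H AND L = L
u11 = u7 AND u9 = H AND L = L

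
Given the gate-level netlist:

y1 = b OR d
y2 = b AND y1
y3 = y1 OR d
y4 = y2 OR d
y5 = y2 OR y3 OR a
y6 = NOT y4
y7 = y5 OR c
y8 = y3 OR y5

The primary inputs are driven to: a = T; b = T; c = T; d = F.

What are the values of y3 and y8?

y1 = b OR d = T OR F = T
y2 = b AND y1 = T AND T = T
y3 = y1 OR d = T OR F = T
y5 = y2 OR y3 OR a = T OR T OR T = T
y8 = y3 OR y5 = T OR T = T

y3 = T, y8 = T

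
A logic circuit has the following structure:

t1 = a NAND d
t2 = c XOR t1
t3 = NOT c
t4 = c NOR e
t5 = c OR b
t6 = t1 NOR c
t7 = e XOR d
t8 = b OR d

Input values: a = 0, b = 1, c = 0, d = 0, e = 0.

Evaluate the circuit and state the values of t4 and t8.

t4 = 1  t8 = 1

t4 = c NOR e = 0 NOR 0 = 1
t8 = b OR d = 1 OR 0 = 1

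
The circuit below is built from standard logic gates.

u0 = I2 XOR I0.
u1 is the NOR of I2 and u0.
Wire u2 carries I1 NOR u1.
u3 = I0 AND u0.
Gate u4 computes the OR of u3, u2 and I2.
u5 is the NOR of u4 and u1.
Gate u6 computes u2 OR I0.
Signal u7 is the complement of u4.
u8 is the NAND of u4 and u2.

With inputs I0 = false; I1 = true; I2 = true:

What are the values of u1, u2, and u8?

u1 = false, u2 = false, u8 = true

u0 = I2 XOR I0 = true XOR false = true
u1 = I2 NOR u0 = true NOR true = false
u2 = I1 NOR u1 = true NOR false = false
u3 = I0 AND u0 = false AND true = false
u4 = u3 OR u2 OR I2 = false OR false OR true = true
u8 = u4 NAND u2 = true NAND false = true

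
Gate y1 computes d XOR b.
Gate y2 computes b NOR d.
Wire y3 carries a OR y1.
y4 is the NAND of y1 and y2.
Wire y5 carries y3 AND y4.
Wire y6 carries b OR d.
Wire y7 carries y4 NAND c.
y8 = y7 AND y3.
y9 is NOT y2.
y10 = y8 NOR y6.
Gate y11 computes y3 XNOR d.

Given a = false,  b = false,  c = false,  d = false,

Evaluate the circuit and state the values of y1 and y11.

y1 = false  y11 = true

y1 = d XOR b = false XOR false = false
y3 = a OR y1 = false OR false = false
y11 = y3 XNOR d = false XNOR false = true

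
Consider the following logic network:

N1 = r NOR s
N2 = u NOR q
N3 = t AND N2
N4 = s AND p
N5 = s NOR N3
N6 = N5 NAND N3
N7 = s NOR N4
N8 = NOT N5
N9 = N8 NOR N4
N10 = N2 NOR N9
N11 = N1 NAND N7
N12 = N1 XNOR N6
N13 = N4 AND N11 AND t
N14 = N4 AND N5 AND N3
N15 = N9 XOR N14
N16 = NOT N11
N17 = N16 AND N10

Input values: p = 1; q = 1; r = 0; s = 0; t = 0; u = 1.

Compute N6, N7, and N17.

N6 = 1; N7 = 1; N17 = 0

N1 = r NOR s = 0 NOR 0 = 1
N2 = u NOR q = 1 NOR 1 = 0
N3 = t AND N2 = 0 AND 0 = 0
N4 = s AND p = 0 AND 1 = 0
N5 = s NOR N3 = 0 NOR 0 = 1
N6 = N5 NAND N3 = 1 NAND 0 = 1
N7 = s NOR N4 = 0 NOR 0 = 1
N8 = NOT N5 = NOT 1 = 0
N9 = N8 NOR N4 = 0 NOR 0 = 1
N10 = N2 NOR N9 = 0 NOR 1 = 0
N11 = N1 NAND N7 = 1 NAND 1 = 0
N16 = NOT N11 = NOT 0 = 1
N17 = N16 AND N10 = 1 AND 0 = 0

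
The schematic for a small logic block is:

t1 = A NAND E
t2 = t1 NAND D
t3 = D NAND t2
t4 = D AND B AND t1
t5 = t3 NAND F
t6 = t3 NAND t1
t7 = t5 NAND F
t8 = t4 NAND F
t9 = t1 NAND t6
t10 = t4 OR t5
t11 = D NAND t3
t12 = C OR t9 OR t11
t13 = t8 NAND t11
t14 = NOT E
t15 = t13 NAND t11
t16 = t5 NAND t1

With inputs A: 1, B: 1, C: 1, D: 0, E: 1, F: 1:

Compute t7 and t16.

t1 = A NAND E = 1 NAND 1 = 0
t2 = t1 NAND D = 0 NAND 0 = 1
t3 = D NAND t2 = 0 NAND 1 = 1
t5 = t3 NAND F = 1 NAND 1 = 0
t7 = t5 NAND F = 0 NAND 1 = 1
t16 = t5 NAND t1 = 0 NAND 0 = 1

t7 = 1  t16 = 1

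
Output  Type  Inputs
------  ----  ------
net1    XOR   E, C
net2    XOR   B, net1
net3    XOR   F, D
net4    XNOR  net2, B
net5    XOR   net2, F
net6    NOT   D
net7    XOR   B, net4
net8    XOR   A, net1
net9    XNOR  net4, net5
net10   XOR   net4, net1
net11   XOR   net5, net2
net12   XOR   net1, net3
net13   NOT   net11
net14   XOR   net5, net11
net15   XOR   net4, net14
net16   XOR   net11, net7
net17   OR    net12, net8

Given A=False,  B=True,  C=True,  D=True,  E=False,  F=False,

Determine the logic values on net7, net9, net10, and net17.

net7 = True  net9 = True  net10 = True  net17 = True

net1 = E XOR C = False XOR True = True
net2 = B XOR net1 = True XOR True = False
net3 = F XOR D = False XOR True = True
net4 = net2 XNOR B = False XNOR True = False
net5 = net2 XOR F = False XOR False = False
net7 = B XOR net4 = True XOR False = True
net8 = A XOR net1 = False XOR True = True
net9 = net4 XNOR net5 = False XNOR False = True
net10 = net4 XOR net1 = False XOR True = True
net12 = net1 XOR net3 = True XOR True = False
net17 = net12 OR net8 = False OR True = True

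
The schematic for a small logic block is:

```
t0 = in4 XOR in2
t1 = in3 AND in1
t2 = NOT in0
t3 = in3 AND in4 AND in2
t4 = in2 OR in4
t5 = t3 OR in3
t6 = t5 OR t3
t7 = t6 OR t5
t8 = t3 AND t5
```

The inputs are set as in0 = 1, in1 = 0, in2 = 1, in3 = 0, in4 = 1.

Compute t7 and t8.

t3 = in3 AND in4 AND in2 = 0 AND 1 AND 1 = 0
t5 = t3 OR in3 = 0 OR 0 = 0
t6 = t5 OR t3 = 0 OR 0 = 0
t7 = t6 OR t5 = 0 OR 0 = 0
t8 = t3 AND t5 = 0 AND 0 = 0

t7 = 0, t8 = 0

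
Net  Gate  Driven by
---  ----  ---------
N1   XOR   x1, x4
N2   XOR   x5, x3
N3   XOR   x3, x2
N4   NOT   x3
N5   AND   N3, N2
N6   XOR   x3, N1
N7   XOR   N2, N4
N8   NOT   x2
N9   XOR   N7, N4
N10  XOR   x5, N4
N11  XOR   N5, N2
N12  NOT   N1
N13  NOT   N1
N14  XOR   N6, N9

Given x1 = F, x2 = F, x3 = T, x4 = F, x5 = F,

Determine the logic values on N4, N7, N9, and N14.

N4 = F, N7 = T, N9 = T, N14 = F

N1 = x1 XOR x4 = F XOR F = F
N2 = x5 XOR x3 = F XOR T = T
N4 = NOT x3 = NOT T = F
N6 = x3 XOR N1 = T XOR F = T
N7 = N2 XOR N4 = T XOR F = T
N9 = N7 XOR N4 = T XOR F = T
N14 = N6 XOR N9 = T XOR T = F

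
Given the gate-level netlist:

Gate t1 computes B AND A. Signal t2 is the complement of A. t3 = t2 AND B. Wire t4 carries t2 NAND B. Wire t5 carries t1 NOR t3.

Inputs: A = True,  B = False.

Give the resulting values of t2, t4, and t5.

t1 = B AND A = False AND True = False
t2 = NOT A = NOT True = False
t3 = t2 AND B = False AND False = False
t4 = t2 NAND B = False NAND False = True
t5 = t1 NOR t3 = False NOR False = True

t2 = False, t4 = True, t5 = True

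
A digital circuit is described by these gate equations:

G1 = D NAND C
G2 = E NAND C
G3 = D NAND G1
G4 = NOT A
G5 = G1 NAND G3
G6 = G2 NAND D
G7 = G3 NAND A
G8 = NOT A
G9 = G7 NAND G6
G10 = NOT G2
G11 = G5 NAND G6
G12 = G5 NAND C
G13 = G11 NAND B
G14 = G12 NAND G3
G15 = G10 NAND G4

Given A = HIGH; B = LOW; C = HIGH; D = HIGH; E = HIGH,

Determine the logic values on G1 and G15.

G1 = LOW  G15 = HIGH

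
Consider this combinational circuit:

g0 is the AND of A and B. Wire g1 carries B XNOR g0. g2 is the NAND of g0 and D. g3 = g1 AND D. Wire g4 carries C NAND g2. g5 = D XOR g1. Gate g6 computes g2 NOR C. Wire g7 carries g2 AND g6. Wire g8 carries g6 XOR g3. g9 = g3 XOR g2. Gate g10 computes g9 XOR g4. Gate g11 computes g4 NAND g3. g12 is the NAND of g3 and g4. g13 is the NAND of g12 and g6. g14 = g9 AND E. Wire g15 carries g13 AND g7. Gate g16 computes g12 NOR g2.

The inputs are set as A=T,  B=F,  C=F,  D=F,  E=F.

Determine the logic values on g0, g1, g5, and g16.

g0 = F, g1 = T, g5 = T, g16 = F

g0 = A AND B = T AND F = F
g1 = B XNOR g0 = F XNOR F = T
g2 = g0 NAND D = F NAND F = T
g3 = g1 AND D = T AND F = F
g4 = C NAND g2 = F NAND T = T
g5 = D XOR g1 = F XOR T = T
g12 = g3 NAND g4 = F NAND T = T
g16 = g12 NOR g2 = T NOR T = F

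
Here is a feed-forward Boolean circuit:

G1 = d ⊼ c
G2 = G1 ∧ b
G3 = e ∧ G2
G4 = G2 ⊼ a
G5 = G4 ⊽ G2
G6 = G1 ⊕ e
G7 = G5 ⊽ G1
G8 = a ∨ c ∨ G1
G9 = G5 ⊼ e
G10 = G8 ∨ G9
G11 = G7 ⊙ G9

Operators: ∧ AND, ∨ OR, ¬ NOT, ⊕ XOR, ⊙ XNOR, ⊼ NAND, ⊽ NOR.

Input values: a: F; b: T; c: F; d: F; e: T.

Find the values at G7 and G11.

G7 = F; G11 = F

G1 = d NAND c = F NAND F = T
G2 = G1 AND b = T AND T = T
G4 = G2 NAND a = T NAND F = T
G5 = G4 NOR G2 = T NOR T = F
G7 = G5 NOR G1 = F NOR T = F
G9 = G5 NAND e = F NAND T = T
G11 = G7 XNOR G9 = F XNOR T = F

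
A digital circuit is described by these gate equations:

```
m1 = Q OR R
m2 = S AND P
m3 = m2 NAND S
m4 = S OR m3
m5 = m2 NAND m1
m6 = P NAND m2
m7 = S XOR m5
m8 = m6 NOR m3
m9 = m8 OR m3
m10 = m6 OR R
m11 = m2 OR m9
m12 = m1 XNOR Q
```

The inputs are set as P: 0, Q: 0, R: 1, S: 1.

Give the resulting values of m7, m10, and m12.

m7 = 0; m10 = 1; m12 = 0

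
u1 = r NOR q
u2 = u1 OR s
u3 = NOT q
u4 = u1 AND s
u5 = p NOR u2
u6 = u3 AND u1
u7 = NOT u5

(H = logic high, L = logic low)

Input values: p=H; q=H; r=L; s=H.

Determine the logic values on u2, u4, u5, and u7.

u2 = H; u4 = L; u5 = L; u7 = H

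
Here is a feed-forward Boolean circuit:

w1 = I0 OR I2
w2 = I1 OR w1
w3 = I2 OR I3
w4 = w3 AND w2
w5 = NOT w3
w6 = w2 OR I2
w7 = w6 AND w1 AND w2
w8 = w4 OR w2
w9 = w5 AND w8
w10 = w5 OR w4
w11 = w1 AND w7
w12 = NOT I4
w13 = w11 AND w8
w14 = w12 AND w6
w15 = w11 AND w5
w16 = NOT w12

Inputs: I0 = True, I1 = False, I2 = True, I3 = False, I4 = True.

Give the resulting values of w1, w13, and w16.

w1 = True; w13 = True; w16 = True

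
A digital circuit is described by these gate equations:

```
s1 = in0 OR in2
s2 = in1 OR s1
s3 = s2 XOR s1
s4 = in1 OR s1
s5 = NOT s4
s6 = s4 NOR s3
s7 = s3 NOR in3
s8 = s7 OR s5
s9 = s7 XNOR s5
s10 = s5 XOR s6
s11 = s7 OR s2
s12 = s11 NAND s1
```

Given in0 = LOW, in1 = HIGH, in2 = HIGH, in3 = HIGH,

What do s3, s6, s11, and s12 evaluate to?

s1 = in0 OR in2 = LOW OR HIGH = HIGH
s2 = in1 OR s1 = HIGH OR HIGH = HIGH
s3 = s2 XOR s1 = HIGH XOR HIGH = LOW
s4 = in1 OR s1 = HIGH OR HIGH = HIGH
s6 = s4 NOR s3 = HIGH NOR LOW = LOW
s7 = s3 NOR in3 = LOW NOR HIGH = LOW
s11 = s7 OR s2 = LOW OR HIGH = HIGH
s12 = s11 NAND s1 = HIGH NAND HIGH = LOW

s3 = LOW, s6 = LOW, s11 = HIGH, s12 = LOW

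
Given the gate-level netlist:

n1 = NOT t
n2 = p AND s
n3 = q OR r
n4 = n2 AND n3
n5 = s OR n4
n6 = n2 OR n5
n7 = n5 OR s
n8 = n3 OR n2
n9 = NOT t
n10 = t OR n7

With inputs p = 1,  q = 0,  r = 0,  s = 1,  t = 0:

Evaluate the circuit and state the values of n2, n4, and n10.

n2 = 1; n4 = 0; n10 = 1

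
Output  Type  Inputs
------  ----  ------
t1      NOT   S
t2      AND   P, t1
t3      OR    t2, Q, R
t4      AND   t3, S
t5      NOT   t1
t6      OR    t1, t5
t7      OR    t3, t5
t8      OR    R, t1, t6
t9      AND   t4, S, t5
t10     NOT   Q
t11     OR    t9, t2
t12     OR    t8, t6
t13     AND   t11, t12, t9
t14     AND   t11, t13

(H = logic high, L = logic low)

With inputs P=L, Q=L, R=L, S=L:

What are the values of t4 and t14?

t4 = L  t14 = L

t1 = NOT S = NOT L = H
t2 = P AND t1 = L AND H = L
t3 = t2 OR Q OR R = L OR L OR L = L
t4 = t3 AND S = L AND L = L
t5 = NOT t1 = NOT H = L
t6 = t1 OR t5 = H OR L = H
t8 = R OR t1 OR t6 = L OR H OR H = H
t9 = t4 AND S AND t5 = L AND L AND L = L
t11 = t9 OR t2 = L OR L = L
t12 = t8 OR t6 = H OR H = H
t13 = t11 AND t12 AND t9 = L AND H AND L = L
t14 = t11 AND t13 = L AND L = L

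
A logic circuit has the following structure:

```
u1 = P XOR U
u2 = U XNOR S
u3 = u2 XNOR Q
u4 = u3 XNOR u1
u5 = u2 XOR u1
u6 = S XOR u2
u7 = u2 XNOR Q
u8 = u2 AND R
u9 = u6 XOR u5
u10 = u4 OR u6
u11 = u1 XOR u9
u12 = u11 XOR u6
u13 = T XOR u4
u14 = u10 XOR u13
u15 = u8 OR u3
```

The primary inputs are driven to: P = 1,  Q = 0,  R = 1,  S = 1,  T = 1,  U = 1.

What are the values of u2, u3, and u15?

u2 = 1; u3 = 0; u15 = 1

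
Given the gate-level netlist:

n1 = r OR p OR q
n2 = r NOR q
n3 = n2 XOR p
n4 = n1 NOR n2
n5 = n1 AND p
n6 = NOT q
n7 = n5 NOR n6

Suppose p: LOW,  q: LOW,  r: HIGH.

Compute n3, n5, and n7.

n3 = LOW, n5 = LOW, n7 = LOW

n1 = r OR p OR q = HIGH OR LOW OR LOW = HIGH
n2 = r NOR q = HIGH NOR LOW = LOW
n3 = n2 XOR p = LOW XOR LOW = LOW
n5 = n1 AND p = HIGH AND LOW = LOW
n6 = NOT q = NOT LOW = HIGH
n7 = n5 NOR n6 = LOW NOR HIGH = LOW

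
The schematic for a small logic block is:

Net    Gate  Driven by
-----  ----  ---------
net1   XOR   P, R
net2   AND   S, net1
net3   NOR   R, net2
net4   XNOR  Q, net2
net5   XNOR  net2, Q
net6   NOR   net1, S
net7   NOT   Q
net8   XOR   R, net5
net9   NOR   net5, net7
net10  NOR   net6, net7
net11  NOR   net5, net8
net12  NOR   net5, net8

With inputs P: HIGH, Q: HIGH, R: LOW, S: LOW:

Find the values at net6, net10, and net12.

net1 = P XOR R = HIGH XOR LOW = HIGH
net2 = S AND net1 = LOW AND HIGH = LOW
net5 = net2 XNOR Q = LOW XNOR HIGH = LOW
net6 = net1 NOR S = HIGH NOR LOW = LOW
net7 = NOT Q = NOT HIGH = LOW
net8 = R XOR net5 = LOW XOR LOW = LOW
net10 = net6 NOR net7 = LOW NOR LOW = HIGH
net12 = net5 NOR net8 = LOW NOR LOW = HIGH

net6 = LOW  net10 = HIGH  net12 = HIGH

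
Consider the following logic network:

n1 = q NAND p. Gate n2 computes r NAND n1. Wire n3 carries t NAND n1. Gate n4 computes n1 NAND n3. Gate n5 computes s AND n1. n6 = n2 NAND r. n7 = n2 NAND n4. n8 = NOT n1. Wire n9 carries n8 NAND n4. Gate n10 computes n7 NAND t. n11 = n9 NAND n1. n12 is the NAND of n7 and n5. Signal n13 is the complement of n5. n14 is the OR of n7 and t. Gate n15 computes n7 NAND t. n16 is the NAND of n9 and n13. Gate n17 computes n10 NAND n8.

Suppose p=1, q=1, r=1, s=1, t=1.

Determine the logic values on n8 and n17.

n8 = 1, n17 = 0

n1 = q NAND p = 1 NAND 1 = 0
n2 = r NAND n1 = 1 NAND 0 = 1
n3 = t NAND n1 = 1 NAND 0 = 1
n4 = n1 NAND n3 = 0 NAND 1 = 1
n7 = n2 NAND n4 = 1 NAND 1 = 0
n8 = NOT n1 = NOT 0 = 1
n10 = n7 NAND t = 0 NAND 1 = 1
n17 = n10 NAND n8 = 1 NAND 1 = 0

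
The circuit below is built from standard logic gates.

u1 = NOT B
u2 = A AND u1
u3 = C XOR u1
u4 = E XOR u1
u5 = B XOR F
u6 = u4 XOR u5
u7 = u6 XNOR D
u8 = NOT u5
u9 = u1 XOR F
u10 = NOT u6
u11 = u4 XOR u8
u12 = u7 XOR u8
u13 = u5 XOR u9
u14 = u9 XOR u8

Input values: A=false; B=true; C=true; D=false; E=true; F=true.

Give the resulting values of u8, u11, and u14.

u8 = true, u11 = false, u14 = false

u1 = NOT B = NOT true = false
u4 = E XOR u1 = true XOR false = true
u5 = B XOR F = true XOR true = false
u8 = NOT u5 = NOT false = true
u9 = u1 XOR F = false XOR true = true
u11 = u4 XOR u8 = true XOR true = false
u14 = u9 XOR u8 = true XOR true = false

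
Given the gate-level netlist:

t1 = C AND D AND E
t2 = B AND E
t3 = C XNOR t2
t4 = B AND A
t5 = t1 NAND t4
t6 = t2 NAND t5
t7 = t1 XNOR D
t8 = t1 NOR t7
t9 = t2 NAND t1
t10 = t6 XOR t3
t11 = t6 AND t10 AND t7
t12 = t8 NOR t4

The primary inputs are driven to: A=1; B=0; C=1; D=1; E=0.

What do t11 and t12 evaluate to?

t11 = 0  t12 = 0

t1 = C AND D AND E = 1 AND 1 AND 0 = 0
t2 = B AND E = 0 AND 0 = 0
t3 = C XNOR t2 = 1 XNOR 0 = 0
t4 = B AND A = 0 AND 1 = 0
t5 = t1 NAND t4 = 0 NAND 0 = 1
t6 = t2 NAND t5 = 0 NAND 1 = 1
t7 = t1 XNOR D = 0 XNOR 1 = 0
t8 = t1 NOR t7 = 0 NOR 0 = 1
t10 = t6 XOR t3 = 1 XOR 0 = 1
t11 = t6 AND t10 AND t7 = 1 AND 1 AND 0 = 0
t12 = t8 NOR t4 = 1 NOR 0 = 0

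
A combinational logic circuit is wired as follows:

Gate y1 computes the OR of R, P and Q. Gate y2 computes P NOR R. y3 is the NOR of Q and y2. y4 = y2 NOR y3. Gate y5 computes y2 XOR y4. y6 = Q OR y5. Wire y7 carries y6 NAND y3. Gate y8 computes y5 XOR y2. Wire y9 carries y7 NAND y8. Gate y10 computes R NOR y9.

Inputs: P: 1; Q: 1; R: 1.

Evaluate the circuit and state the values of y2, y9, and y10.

y2 = 0; y9 = 0; y10 = 0

y2 = P NOR R = 1 NOR 1 = 0
y3 = Q NOR y2 = 1 NOR 0 = 0
y4 = y2 NOR y3 = 0 NOR 0 = 1
y5 = y2 XOR y4 = 0 XOR 1 = 1
y6 = Q OR y5 = 1 OR 1 = 1
y7 = y6 NAND y3 = 1 NAND 0 = 1
y8 = y5 XOR y2 = 1 XOR 0 = 1
y9 = y7 NAND y8 = 1 NAND 1 = 0
y10 = R NOR y9 = 1 NOR 0 = 0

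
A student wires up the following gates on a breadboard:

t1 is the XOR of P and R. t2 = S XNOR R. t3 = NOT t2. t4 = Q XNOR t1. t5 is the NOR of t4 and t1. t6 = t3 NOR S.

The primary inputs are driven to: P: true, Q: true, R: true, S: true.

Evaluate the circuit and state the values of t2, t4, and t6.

t1 = P XOR R = true XOR true = false
t2 = S XNOR R = true XNOR true = true
t3 = NOT t2 = NOT true = false
t4 = Q XNOR t1 = true XNOR false = false
t6 = t3 NOR S = false NOR true = false

t2 = true, t4 = false, t6 = false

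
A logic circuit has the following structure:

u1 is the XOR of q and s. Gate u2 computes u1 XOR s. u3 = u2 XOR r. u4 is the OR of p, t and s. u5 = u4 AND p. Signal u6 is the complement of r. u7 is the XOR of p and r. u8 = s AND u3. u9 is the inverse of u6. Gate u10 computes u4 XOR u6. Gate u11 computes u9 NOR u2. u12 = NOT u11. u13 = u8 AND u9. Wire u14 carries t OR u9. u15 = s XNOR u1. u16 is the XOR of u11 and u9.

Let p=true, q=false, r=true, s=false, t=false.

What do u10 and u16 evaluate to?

u10 = true, u16 = true

u1 = q XOR s = false XOR false = false
u2 = u1 XOR s = false XOR false = false
u4 = p OR t OR s = true OR false OR false = true
u6 = NOT r = NOT true = false
u9 = NOT u6 = NOT false = true
u10 = u4 XOR u6 = true XOR false = true
u11 = u9 NOR u2 = true NOR false = false
u16 = u11 XOR u9 = false XOR true = true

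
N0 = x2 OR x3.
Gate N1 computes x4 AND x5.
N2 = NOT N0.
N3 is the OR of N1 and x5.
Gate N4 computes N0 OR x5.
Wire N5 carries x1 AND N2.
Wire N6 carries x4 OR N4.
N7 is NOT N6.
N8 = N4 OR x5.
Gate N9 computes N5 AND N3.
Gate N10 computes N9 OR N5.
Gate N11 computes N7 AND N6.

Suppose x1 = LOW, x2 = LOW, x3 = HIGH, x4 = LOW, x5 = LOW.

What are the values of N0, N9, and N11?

N0 = HIGH  N9 = LOW  N11 = LOW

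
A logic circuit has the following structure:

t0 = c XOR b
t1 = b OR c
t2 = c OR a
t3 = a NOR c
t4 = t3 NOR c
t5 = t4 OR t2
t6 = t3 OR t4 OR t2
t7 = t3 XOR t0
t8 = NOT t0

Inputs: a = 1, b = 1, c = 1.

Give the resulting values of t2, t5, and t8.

t2 = 1, t5 = 1, t8 = 1

t0 = c XOR b = 1 XOR 1 = 0
t2 = c OR a = 1 OR 1 = 1
t3 = a NOR c = 1 NOR 1 = 0
t4 = t3 NOR c = 0 NOR 1 = 0
t5 = t4 OR t2 = 0 OR 1 = 1
t8 = NOT t0 = NOT 0 = 1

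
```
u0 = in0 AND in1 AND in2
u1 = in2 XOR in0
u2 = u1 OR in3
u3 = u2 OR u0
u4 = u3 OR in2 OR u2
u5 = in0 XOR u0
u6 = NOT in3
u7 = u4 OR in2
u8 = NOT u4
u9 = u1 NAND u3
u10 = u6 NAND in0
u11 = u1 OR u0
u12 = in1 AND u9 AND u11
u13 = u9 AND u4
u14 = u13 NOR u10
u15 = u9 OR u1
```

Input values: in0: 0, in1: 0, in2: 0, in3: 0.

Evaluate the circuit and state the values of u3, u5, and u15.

u3 = 0, u5 = 0, u15 = 1

u0 = in0 AND in1 AND in2 = 0 AND 0 AND 0 = 0
u1 = in2 XOR in0 = 0 XOR 0 = 0
u2 = u1 OR in3 = 0 OR 0 = 0
u3 = u2 OR u0 = 0 OR 0 = 0
u5 = in0 XOR u0 = 0 XOR 0 = 0
u9 = u1 NAND u3 = 0 NAND 0 = 1
u15 = u9 OR u1 = 1 OR 0 = 1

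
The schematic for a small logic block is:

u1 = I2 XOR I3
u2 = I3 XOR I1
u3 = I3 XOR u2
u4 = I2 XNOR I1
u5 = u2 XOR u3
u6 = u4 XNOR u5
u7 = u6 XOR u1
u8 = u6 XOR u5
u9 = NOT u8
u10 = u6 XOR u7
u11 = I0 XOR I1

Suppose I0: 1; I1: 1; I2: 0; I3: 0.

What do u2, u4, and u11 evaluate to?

u2 = I3 XOR I1 = 0 XOR 1 = 1
u4 = I2 XNOR I1 = 0 XNOR 1 = 0
u11 = I0 XOR I1 = 1 XOR 1 = 0

u2 = 1, u4 = 0, u11 = 0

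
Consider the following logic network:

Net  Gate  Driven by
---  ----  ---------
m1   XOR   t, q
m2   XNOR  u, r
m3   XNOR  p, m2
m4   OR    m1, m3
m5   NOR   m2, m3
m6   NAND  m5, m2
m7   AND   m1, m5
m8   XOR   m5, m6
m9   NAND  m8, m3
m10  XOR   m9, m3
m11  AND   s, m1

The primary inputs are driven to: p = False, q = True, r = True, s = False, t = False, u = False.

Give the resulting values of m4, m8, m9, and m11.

m1 = t XOR q = False XOR True = True
m2 = u XNOR r = False XNOR True = False
m3 = p XNOR m2 = False XNOR False = True
m4 = m1 OR m3 = True OR True = True
m5 = m2 NOR m3 = False NOR True = False
m6 = m5 NAND m2 = False NAND False = True
m8 = m5 XOR m6 = False XOR True = True
m9 = m8 NAND m3 = True NAND True = False
m11 = s AND m1 = False AND True = False

m4 = True, m8 = True, m9 = False, m11 = False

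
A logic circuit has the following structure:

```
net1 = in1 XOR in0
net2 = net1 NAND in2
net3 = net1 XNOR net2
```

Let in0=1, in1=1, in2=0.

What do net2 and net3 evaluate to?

net2 = 1, net3 = 0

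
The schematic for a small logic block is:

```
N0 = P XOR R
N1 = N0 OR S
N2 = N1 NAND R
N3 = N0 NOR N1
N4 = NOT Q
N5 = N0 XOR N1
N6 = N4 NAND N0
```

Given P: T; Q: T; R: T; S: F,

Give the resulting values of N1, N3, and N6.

N1 = F; N3 = T; N6 = T

N0 = P XOR R = T XOR T = F
N1 = N0 OR S = F OR F = F
N3 = N0 NOR N1 = F NOR F = T
N4 = NOT Q = NOT T = F
N6 = N4 NAND N0 = F NAND F = T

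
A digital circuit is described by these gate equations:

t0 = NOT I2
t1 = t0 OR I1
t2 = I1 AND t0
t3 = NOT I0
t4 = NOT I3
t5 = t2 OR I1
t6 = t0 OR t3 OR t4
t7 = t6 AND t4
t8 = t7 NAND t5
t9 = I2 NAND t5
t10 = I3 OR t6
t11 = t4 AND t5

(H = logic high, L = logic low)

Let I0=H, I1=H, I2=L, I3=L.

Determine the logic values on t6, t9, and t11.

t0 = NOT I2 = NOT L = H
t2 = I1 AND t0 = H AND H = H
t3 = NOT I0 = NOT H = L
t4 = NOT I3 = NOT L = H
t5 = t2 OR I1 = H OR H = H
t6 = t0 OR t3 OR t4 = H OR L OR H = H
t9 = I2 NAND t5 = L NAND H = H
t11 = t4 AND t5 = H AND H = H

t6 = H; t9 = H; t11 = H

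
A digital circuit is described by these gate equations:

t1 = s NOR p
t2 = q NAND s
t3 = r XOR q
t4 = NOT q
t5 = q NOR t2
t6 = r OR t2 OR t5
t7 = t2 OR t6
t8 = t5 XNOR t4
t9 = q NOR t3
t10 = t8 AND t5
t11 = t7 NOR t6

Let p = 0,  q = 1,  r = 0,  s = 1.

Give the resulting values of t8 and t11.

t8 = 1  t11 = 1

t2 = q NAND s = 1 NAND 1 = 0
t4 = NOT q = NOT 1 = 0
t5 = q NOR t2 = 1 NOR 0 = 0
t6 = r OR t2 OR t5 = 0 OR 0 OR 0 = 0
t7 = t2 OR t6 = 0 OR 0 = 0
t8 = t5 XNOR t4 = 0 XNOR 0 = 1
t11 = t7 NOR t6 = 0 NOR 0 = 1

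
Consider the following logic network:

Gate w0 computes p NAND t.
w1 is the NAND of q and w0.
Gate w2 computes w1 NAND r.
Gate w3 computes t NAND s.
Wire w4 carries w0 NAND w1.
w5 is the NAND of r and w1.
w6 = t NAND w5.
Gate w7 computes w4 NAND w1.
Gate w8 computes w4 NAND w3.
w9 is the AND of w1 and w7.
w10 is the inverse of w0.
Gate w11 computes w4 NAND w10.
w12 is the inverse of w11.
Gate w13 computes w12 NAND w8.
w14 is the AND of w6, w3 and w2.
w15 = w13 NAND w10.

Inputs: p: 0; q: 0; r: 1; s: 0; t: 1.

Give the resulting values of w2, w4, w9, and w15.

w2 = 0; w4 = 0; w9 = 1; w15 = 1

w0 = p NAND t = 0 NAND 1 = 1
w1 = q NAND w0 = 0 NAND 1 = 1
w2 = w1 NAND r = 1 NAND 1 = 0
w3 = t NAND s = 1 NAND 0 = 1
w4 = w0 NAND w1 = 1 NAND 1 = 0
w7 = w4 NAND w1 = 0 NAND 1 = 1
w8 = w4 NAND w3 = 0 NAND 1 = 1
w9 = w1 AND w7 = 1 AND 1 = 1
w10 = NOT w0 = NOT 1 = 0
w11 = w4 NAND w10 = 0 NAND 0 = 1
w12 = NOT w11 = NOT 1 = 0
w13 = w12 NAND w8 = 0 NAND 1 = 1
w15 = w13 NAND w10 = 1 NAND 0 = 1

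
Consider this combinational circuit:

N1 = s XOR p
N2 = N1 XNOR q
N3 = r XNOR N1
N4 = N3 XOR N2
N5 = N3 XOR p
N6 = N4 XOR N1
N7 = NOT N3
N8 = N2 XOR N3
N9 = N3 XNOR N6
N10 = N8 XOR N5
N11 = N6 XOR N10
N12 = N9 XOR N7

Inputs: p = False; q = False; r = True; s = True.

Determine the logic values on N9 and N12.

N1 = s XOR p = True XOR False = True
N2 = N1 XNOR q = True XNOR False = False
N3 = r XNOR N1 = True XNOR True = True
N4 = N3 XOR N2 = True XOR False = True
N6 = N4 XOR N1 = True XOR True = False
N7 = NOT N3 = NOT True = False
N9 = N3 XNOR N6 = True XNOR False = False
N12 = N9 XOR N7 = False XOR False = False

N9 = False, N12 = False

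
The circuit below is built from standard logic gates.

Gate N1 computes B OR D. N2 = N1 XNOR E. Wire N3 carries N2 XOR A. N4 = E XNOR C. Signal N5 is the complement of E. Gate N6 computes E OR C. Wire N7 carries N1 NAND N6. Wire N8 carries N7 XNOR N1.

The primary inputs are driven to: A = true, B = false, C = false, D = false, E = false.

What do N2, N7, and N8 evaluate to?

N2 = true, N7 = true, N8 = false

N1 = B OR D = false OR false = false
N2 = N1 XNOR E = false XNOR false = true
N6 = E OR C = false OR false = false
N7 = N1 NAND N6 = false NAND false = true
N8 = N7 XNOR N1 = true XNOR false = false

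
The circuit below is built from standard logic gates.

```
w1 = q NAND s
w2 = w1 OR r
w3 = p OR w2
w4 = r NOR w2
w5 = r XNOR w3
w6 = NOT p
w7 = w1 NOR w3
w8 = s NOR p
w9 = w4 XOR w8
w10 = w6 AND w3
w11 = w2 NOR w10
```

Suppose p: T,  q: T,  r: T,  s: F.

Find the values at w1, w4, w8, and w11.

w1 = T  w4 = F  w8 = F  w11 = F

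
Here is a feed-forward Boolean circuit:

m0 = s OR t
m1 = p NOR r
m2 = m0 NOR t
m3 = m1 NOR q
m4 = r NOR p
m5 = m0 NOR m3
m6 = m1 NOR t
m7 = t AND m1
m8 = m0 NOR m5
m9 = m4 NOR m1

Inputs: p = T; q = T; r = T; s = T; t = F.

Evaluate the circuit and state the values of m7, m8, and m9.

m0 = s OR t = T OR F = T
m1 = p NOR r = T NOR T = F
m3 = m1 NOR q = F NOR T = F
m4 = r NOR p = T NOR T = F
m5 = m0 NOR m3 = T NOR F = F
m7 = t AND m1 = F AND F = F
m8 = m0 NOR m5 = T NOR F = F
m9 = m4 NOR m1 = F NOR F = T

m7 = F, m8 = F, m9 = T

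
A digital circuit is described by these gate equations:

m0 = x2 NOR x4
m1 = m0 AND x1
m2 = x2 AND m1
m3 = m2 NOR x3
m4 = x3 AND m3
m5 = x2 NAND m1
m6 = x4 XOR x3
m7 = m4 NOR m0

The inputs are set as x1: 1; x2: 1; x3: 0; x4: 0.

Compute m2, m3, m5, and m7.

m2 = 0; m3 = 1; m5 = 1; m7 = 1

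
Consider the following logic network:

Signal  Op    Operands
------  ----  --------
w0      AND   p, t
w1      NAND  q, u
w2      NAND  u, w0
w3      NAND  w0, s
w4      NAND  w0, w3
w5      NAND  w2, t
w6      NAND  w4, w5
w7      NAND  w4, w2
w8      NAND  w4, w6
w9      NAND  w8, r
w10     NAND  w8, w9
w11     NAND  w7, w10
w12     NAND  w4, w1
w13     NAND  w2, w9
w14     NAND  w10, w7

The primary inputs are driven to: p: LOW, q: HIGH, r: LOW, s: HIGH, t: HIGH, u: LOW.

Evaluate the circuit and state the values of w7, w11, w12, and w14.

w7 = LOW, w11 = HIGH, w12 = LOW, w14 = HIGH

w0 = p AND t = LOW AND HIGH = LOW
w1 = q NAND u = HIGH NAND LOW = HIGH
w2 = u NAND w0 = LOW NAND LOW = HIGH
w3 = w0 NAND s = LOW NAND HIGH = HIGH
w4 = w0 NAND w3 = LOW NAND HIGH = HIGH
w5 = w2 NAND t = HIGH NAND HIGH = LOW
w6 = w4 NAND w5 = HIGH NAND LOW = HIGH
w7 = w4 NAND w2 = HIGH NAND HIGH = LOW
w8 = w4 NAND w6 = HIGH NAND HIGH = LOW
w9 = w8 NAND r = LOW NAND LOW = HIGH
w10 = w8 NAND w9 = LOW NAND HIGH = HIGH
w11 = w7 NAND w10 = LOW NAND HIGH = HIGH
w12 = w4 NAND w1 = HIGH NAND HIGH = LOW
w14 = w10 NAND w7 = HIGH NAND LOW = HIGH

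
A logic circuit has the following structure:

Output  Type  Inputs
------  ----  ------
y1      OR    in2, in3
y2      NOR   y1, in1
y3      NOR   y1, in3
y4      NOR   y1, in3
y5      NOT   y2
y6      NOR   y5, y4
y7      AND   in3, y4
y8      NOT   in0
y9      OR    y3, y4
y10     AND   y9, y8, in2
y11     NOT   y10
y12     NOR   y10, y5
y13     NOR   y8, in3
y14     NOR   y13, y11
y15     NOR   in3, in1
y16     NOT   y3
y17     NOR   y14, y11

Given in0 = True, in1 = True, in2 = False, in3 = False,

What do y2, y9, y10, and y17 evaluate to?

y1 = in2 OR in3 = False OR False = False
y2 = y1 NOR in1 = False NOR True = False
y3 = y1 NOR in3 = False NOR False = True
y4 = y1 NOR in3 = False NOR False = True
y8 = NOT in0 = NOT True = False
y9 = y3 OR y4 = True OR True = True
y10 = y9 AND y8 AND in2 = True AND False AND False = False
y11 = NOT y10 = NOT False = True
y13 = y8 NOR in3 = False NOR False = True
y14 = y13 NOR y11 = True NOR True = False
y17 = y14 NOR y11 = False NOR True = False

y2 = False  y9 = True  y10 = False  y17 = False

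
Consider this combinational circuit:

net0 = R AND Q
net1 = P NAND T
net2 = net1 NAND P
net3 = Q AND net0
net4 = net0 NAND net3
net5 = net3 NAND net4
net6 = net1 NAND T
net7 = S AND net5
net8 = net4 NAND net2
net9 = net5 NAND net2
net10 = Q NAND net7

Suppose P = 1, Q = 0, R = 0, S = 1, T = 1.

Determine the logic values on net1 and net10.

net1 = 0  net10 = 1

net0 = R AND Q = 0 AND 0 = 0
net1 = P NAND T = 1 NAND 1 = 0
net3 = Q AND net0 = 0 AND 0 = 0
net4 = net0 NAND net3 = 0 NAND 0 = 1
net5 = net3 NAND net4 = 0 NAND 1 = 1
net7 = S AND net5 = 1 AND 1 = 1
net10 = Q NAND net7 = 0 NAND 1 = 1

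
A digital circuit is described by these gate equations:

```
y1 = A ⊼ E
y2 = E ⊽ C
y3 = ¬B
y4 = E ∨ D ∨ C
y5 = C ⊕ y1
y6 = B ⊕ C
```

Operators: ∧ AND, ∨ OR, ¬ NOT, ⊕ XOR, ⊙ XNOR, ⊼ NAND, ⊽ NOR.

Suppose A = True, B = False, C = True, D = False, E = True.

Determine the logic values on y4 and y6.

y4 = True; y6 = True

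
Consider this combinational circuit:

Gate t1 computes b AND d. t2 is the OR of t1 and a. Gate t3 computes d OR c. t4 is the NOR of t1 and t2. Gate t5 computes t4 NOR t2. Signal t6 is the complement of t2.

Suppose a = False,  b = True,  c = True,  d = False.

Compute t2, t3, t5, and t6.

t1 = b AND d = True AND False = False
t2 = t1 OR a = False OR False = False
t3 = d OR c = False OR True = True
t4 = t1 NOR t2 = False NOR False = True
t5 = t4 NOR t2 = True NOR False = False
t6 = NOT t2 = NOT False = True

t2 = False; t3 = True; t5 = False; t6 = True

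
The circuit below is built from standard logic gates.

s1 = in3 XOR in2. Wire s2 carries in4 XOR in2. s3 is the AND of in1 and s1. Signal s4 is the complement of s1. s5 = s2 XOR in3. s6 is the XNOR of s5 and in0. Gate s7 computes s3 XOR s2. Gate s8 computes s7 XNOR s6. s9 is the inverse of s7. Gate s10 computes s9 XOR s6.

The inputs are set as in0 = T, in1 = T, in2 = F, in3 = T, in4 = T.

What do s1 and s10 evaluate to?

s1 = T, s10 = T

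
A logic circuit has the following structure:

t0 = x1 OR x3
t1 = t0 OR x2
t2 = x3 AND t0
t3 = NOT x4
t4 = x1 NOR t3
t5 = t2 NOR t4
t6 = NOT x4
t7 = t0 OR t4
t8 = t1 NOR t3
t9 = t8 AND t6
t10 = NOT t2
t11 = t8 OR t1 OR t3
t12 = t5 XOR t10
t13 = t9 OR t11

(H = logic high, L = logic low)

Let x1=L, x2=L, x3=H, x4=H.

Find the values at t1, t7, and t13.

t1 = H, t7 = H, t13 = H

t0 = x1 OR x3 = L OR H = H
t1 = t0 OR x2 = H OR L = H
t3 = NOT x4 = NOT H = L
t4 = x1 NOR t3 = L NOR L = H
t6 = NOT x4 = NOT H = L
t7 = t0 OR t4 = H OR H = H
t8 = t1 NOR t3 = H NOR L = L
t9 = t8 AND t6 = L AND L = L
t11 = t8 OR t1 OR t3 = L OR H OR L = H
t13 = t9 OR t11 = L OR H = H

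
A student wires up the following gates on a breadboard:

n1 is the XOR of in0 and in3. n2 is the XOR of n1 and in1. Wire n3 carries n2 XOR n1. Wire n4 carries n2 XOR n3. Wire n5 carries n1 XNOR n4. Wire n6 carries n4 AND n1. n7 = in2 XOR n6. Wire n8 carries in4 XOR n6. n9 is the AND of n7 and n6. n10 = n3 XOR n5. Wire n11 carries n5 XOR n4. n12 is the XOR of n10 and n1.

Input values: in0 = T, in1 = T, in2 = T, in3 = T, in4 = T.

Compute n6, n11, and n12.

n1 = in0 XOR in3 = T XOR T = F
n2 = n1 XOR in1 = F XOR T = T
n3 = n2 XOR n1 = T XOR F = T
n4 = n2 XOR n3 = T XOR T = F
n5 = n1 XNOR n4 = F XNOR F = T
n6 = n4 AND n1 = F AND F = F
n10 = n3 XOR n5 = T XOR T = F
n11 = n5 XOR n4 = T XOR F = T
n12 = n10 XOR n1 = F XOR F = F

n6 = F, n11 = T, n12 = F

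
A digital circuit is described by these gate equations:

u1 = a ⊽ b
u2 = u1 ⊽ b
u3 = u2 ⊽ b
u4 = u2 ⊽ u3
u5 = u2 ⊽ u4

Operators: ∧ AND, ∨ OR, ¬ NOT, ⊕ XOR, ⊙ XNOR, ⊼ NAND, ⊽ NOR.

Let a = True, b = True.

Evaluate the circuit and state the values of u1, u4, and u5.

u1 = a NOR b = True NOR True = False
u2 = u1 NOR b = False NOR True = False
u3 = u2 NOR b = False NOR True = False
u4 = u2 NOR u3 = False NOR False = True
u5 = u2 NOR u4 = False NOR True = False

u1 = False, u4 = True, u5 = False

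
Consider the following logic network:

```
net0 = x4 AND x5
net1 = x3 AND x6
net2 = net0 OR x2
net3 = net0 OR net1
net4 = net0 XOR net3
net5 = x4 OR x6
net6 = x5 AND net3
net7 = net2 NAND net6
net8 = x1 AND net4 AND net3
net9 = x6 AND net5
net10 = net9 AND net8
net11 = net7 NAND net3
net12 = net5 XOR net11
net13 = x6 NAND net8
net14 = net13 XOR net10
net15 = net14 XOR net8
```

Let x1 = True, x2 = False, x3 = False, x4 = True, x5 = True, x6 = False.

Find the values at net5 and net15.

net0 = x4 AND x5 = True AND True = True
net1 = x3 AND x6 = False AND False = False
net3 = net0 OR net1 = True OR False = True
net4 = net0 XOR net3 = True XOR True = False
net5 = x4 OR x6 = True OR False = True
net8 = x1 AND net4 AND net3 = True AND False AND True = False
net9 = x6 AND net5 = False AND True = False
net10 = net9 AND net8 = False AND False = False
net13 = x6 NAND net8 = False NAND False = True
net14 = net13 XOR net10 = True XOR False = True
net15 = net14 XOR net8 = True XOR False = True

net5 = True; net15 = True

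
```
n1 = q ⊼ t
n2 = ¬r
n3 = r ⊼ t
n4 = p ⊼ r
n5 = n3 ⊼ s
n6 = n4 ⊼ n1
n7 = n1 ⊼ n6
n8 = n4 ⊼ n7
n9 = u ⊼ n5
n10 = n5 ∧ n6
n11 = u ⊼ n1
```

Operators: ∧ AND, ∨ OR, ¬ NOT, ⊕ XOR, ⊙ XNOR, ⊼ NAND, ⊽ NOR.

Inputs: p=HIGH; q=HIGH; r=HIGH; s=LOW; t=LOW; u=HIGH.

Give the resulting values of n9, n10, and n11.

n1 = q NAND t = HIGH NAND LOW = HIGH
n3 = r NAND t = HIGH NAND LOW = HIGH
n4 = p NAND r = HIGH NAND HIGH = LOW
n5 = n3 NAND s = HIGH NAND LOW = HIGH
n6 = n4 NAND n1 = LOW NAND HIGH = HIGH
n9 = u NAND n5 = HIGH NAND HIGH = LOW
n10 = n5 AND n6 = HIGH AND HIGH = HIGH
n11 = u NAND n1 = HIGH NAND HIGH = LOW

n9 = LOW  n10 = HIGH  n11 = LOW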